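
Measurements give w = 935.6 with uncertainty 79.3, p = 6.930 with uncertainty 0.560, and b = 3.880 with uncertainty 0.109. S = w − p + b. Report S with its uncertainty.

932.6 ± 79.3

Absolute uncertainties add in quadrature for a linear combination:
  (δw)² = 6290;  (δp)² = 0.314;  (δb)² = 0.0119
δS = √(6290) = 79.3
S = 932.6.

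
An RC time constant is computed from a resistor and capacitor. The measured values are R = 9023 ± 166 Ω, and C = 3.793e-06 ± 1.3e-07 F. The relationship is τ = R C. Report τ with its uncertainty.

Each factor contributes (exponent × relative error)² to (δτ/τ)²:
  (1·δR/R)² = (1×0.0184)² = 0.000338;  (1·δC/C)² = (1×0.0343)² = 0.00117
δτ/τ = √(0.00151) = 0.0389
τ = 0.03422 s, so δτ = 0.0389 × 0.03422 = 0.00133 s.

0.03422 ± 0.00133 s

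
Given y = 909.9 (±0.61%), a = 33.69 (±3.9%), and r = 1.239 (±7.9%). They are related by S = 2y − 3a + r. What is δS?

For a sum/difference, combine absolute errors in quadrature:
  (2·δy)² = 123;  (3·δa)² = 15.5;  (δr)² = 0.00958
δS = √(139) = 11.8

11.8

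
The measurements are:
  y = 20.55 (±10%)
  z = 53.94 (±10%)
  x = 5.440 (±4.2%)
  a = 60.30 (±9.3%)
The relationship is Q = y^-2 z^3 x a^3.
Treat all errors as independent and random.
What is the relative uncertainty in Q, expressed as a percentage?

Q is a product of powers, so relative uncertainties combine in quadrature:
  (-2·δy/y)² = (-2×0.100)² = 0.0400;  (3·δz/z)² = (3×0.100)² = 0.0900;  (1·δx/x)² = (1×0.0420)² = 0.00176;  (3·δa/a)² = (3×0.0930)² = 0.0778
δQ/Q = √(0.210) = 0.458

45.8%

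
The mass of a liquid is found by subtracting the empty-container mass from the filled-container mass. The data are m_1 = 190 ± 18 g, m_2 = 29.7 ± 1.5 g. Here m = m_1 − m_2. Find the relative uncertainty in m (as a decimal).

0.113

Each term contributes (cᵢ δxᵢ)² to (δm)²:
  (δm_1)² = 324;  (δm_2)² = 2.25
δm = √(326) = 18.1 g
m = 160 g, so δm/m = 18.1/160 = 0.113.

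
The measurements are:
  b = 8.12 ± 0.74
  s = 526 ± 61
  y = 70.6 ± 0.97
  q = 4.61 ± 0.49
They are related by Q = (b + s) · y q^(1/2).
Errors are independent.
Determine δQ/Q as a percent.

12.7%

Let u = b + s = 534. δu = √(δb² + δs²) = √(0.548 + 3720) = 61.0, so δu/u = 0.114.
Q is then a monomial in u, y, q:
δQ/Q = √((δu/u)² + (1·δy/y)² + (½·δq/q)²) = √(0.0130 + 0.000189 + 0.00282) = 0.127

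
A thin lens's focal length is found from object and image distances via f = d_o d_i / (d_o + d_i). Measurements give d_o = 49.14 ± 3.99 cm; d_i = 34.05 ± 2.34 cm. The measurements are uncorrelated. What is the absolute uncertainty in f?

1.06 cm

∂f/∂d_o = (d_i/(d_o+d_i))² = 0.168;  ∂f/∂d_i = (d_o/(d_o+d_i))² = 0.349
δf = √((∂f/∂d_o · δd_o)² + (∂f/∂d_i · δd_i)²) = √(0.447 + 0.667) = 1.06 cm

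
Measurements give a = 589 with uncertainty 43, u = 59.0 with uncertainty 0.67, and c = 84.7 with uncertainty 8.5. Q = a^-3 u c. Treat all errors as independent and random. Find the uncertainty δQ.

5.9e-06

Relative error in a monomial: (δQ/Q)² = Σ (nᵢ · δxᵢ/xᵢ)².
  (-3·δa/a)² = (-3×0.0730)² = 0.0480;  (1·δu/u)² = (1×0.0114)² = 0.000129;  (1·δc/c)² = (1×0.100)² = 0.0101
δQ/Q = √(0.0582) = 0.241
Q = 2.45e-05, so δQ = 0.241 × 2.45e-05 = 5.9e-06.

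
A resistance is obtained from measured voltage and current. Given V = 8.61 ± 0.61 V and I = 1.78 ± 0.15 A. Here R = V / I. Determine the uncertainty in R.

Relative error in a monomial: (δR/R)² = Σ (nᵢ · δxᵢ/xᵢ)².
  (1·δV/V)² = (1×0.0708)² = 0.00502;  (-1·δI/I)² = (-1×0.0843)² = 0.00710
δR/R = √(0.0121) = 0.110
R = 4.84 Ω, so δR = 0.110 × 4.84 = 0.533 Ω.

0.533 Ω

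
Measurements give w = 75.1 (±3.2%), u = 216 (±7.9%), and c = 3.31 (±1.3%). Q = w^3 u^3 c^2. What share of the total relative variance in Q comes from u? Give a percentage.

85.0%

(δQ/Q)² = (3·δw/w)² + (3·δu/u)² + (2·δc/c)²
  w term: (3×0.0320)² = 0.00922
  u term: (3×0.0790)² = 0.0562
  c term: (2×0.0130)² = 0.000676
Total = 0.0661. Share from u = 0.0562/0.0661 = 0.850.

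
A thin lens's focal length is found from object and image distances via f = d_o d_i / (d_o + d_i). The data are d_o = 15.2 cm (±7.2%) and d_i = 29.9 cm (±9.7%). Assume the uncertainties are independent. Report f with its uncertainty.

∂f/∂d_o = (d_i/(d_o+d_i))² = 0.440;  ∂f/∂d_i = (d_o/(d_o+d_i))² = 0.114
δf = √((∂f/∂d_o · δd_o)² + (∂f/∂d_i · δd_i)²) = √(0.231 + 0.109) = 0.583 cm
f = 10.1 cm.

10.1 ± 0.583 cm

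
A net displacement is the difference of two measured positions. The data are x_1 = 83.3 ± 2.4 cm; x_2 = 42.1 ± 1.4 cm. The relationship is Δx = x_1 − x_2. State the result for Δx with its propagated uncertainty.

41.2 ± 2.78 cm

Absolute uncertainties add in quadrature for a linear combination:
  (δx_1)² = 5.76;  (δx_2)² = 1.96
δΔx = √(7.72) = 2.78 cm
Δx = 41.2 cm.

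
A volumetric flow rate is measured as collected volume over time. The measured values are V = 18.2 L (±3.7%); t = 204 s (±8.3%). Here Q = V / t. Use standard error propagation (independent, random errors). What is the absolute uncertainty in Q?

Each factor contributes (exponent × relative error)² to (δQ/Q)²:
  (1·δV/V)² = (1×0.0370)² = 0.00137;  (-1·δt/t)² = (-1×0.0830)² = 0.00689
δQ/Q = √(0.00826) = 0.0909
Q = 0.0892 L/s, so δQ = 0.0909 × 0.0892 = 0.00811 L/s.

0.00811 L/s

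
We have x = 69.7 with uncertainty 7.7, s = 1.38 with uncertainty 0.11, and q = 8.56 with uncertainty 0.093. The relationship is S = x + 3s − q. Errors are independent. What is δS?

7.71

For a sum/difference, combine absolute errors in quadrature:
  (δx)² = 59.3;  (3·δs)² = 0.109;  (δq)² = 0.00865
δS = √(59.4) = 7.71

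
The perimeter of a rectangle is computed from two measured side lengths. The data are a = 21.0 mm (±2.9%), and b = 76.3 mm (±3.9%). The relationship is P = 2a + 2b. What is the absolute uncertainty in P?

6.07 mm

Absolute uncertainties add in quadrature for a linear combination:
  (2·δa)² = 1.48;  (2·δb)² = 35.4
δP = √(36.9) = 6.07 mm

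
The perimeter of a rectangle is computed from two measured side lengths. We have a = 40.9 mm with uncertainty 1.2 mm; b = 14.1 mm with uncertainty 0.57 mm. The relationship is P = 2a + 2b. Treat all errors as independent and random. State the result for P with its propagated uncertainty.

P is a linear combination, so absolute uncertainties add in quadrature:
  (2·δa)² = 5.76;  (2·δb)² = 1.30
δP = √(7.06) = 2.66 mm
P = 110 mm.

110 ± 2.66 mm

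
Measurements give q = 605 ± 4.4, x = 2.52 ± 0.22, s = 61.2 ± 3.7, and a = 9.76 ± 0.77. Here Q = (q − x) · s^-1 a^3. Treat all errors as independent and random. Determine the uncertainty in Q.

2240

Let u = q − x = 602. δu = √(δq² + δx²) = √(19.4 + 0.0484) = 4.41, so δu/u = 0.00731.
Q is then a monomial in u, s, a:
δQ/Q = √((δu/u)² + (-1·δs/s)² + (3·δa/a)²) = √(5.35e-05 + 0.00366 + 0.0560) = 0.244
Q = 9150, so δQ = 0.244 × 9150 = 2240.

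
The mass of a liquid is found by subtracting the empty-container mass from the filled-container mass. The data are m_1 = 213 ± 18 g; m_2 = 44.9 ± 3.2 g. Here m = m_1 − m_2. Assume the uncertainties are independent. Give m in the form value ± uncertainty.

m is a linear combination, so absolute uncertainties add in quadrature:
  (δm_1)² = 324;  (δm_2)² = 10.2
δm = √(334) = 18.3 g
m = 168 g.

168 ± 18.3 g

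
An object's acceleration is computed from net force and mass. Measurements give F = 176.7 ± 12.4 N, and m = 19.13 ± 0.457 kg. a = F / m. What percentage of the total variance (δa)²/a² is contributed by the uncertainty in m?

10.4%

(δa/a)² = (1·δF/F)² + (-1·δm/m)²
  F term: (1×0.0702)² = 0.00492
  m term: (-1×0.0239)² = 0.000571
Total = 0.00550. Share from m = 0.000571/0.00550 = 0.104.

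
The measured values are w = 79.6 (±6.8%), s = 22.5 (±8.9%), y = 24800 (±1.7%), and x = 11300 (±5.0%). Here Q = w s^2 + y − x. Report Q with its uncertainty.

53800 ± 7710

Let p = w·s^2 = 40300. δp/p = √((1·δw/w)² + (2·δs/s)²) = √(0.00462 + 0.0317) = 0.191, so δp = 7680.
Q = p + y − x: δQ = √(δp² + δy² + δx²) = √(5.9e+07 + 1.78e+05 + 3.19e+05) = 7710
Q = 53800.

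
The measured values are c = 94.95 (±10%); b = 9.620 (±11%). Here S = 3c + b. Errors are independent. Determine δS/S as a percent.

For a sum/difference, combine absolute errors in quadrature:
  (3·δc)² = 811;  (δb)² = 1.12
δS = √(813) = 28.5
S = 294.5, so δS/S = 28.5/294.5 = 0.0968.

9.68%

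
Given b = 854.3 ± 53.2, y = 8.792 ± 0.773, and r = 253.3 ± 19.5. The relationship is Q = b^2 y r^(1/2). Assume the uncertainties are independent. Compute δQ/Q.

0.157

For a monomial Q ∝ b^2, y, r^(1/2), fractional errors add in quadrature:
  (2·δb/b)² = (2×0.0623)² = 0.0155;  (1·δy/y)² = (1×0.0879)² = 0.00773;  (½·δr/r)² = (0.5×0.0770)² = 0.00148
δQ/Q = √(0.0247) = 0.157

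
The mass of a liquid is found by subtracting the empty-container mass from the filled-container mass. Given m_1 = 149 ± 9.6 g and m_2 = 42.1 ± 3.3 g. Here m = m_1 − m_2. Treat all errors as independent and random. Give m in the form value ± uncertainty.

107 ± 10.2 g

Sums and differences: (δm)² = Σ (cᵢ δxᵢ)².
  (δm_1)² = 92.2;  (δm_2)² = 10.9
δm = √(103) = 10.2 g
m = 107 g.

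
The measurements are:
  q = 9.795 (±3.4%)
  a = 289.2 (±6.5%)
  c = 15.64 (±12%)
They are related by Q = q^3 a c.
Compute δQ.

Since Q is a product/quotient, work with relative uncertainties:
  (3·δq/q)² = (3×0.0340)² = 0.0104;  (1·δa/a)² = (1×0.0650)² = 0.00423;  (1·δc/c)² = (1×0.120)² = 0.0144
δQ/Q = √(0.0290) = 0.170
Q = 4.251e+06, so δQ = 0.170 × 4.251e+06 = 7.24e+05.

7.24e+05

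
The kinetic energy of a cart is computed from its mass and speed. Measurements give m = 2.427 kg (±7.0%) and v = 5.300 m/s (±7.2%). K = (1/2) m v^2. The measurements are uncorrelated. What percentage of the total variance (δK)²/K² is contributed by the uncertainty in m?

19.1%

(δK/K)² = (1·δm/m)² + (2·δv/v)²
  m term: (1×0.0700)² = 0.00490
  v term: (2×0.0720)² = 0.0207
Total = 0.0256. Share from m = 0.00490/0.0256 = 0.191.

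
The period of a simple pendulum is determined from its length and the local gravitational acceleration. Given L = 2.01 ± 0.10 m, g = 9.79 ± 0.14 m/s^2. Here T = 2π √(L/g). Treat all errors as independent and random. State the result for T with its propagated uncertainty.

2.85 ± 0.0737 s

For a monomial T ∝ L^(1/2), g^(-1/2), fractional errors add in quadrature:
  (½·δL/L)² = (0.5×0.0498)² = 0.000619;  (−½·δg/g)² = (-0.5×0.0143)² = 5.11e-05
δT/T = √(0.000670) = 0.0259
T = 2.85 s, so δT = 0.0259 × 2.85 = 0.0737 s.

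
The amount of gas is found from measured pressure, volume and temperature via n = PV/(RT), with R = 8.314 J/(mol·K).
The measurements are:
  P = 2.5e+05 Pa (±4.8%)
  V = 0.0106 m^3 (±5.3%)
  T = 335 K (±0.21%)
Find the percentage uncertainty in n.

Products/powers → add relative errors in quadrature, weighted by exponent:
  (1·δP/P)² = (1×0.0480)² = 0.00230;  (1·δV/V)² = (1×0.0530)² = 0.00281;  (-1·δT/T)² = (-1×0.00210)² = 4.41e-06
δn/n = √(0.00512) = 0.0715

7.15%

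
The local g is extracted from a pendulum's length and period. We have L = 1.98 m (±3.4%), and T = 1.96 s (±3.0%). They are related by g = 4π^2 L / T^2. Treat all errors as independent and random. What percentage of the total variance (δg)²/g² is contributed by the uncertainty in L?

(δg/g)² = (1·δL/L)² + (-2·δT/T)²
  L term: (1×0.0340)² = 0.00116
  T term: (-2×0.0300)² = 0.00360
Total = 0.00476. Share from L = 0.00116/0.00476 = 0.243.

24.3%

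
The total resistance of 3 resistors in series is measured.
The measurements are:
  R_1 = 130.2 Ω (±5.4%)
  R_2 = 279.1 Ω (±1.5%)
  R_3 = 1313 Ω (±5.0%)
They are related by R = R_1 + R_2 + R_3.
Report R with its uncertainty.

Sums and differences: (δR)² = Σ (cᵢ δxᵢ)².
  (δR_1)² = 49.4;  (δR_2)² = 17.5;  (δR_3)² = 4310
δR = √(4380) = 66.2 Ω
R = 1722 Ω.

1722 ± 66.2 Ω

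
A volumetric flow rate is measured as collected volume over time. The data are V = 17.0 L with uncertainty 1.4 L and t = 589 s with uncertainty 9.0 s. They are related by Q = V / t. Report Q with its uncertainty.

Since Q is a product/quotient, work with relative uncertainties:
  (1·δV/V)² = (1×0.0824)² = 0.00678;  (-1·δt/t)² = (-1×0.0153)² = 0.000233
δQ/Q = √(0.00702) = 0.0838
Q = 0.0289 L/s, so δQ = 0.0838 × 0.0289 = 0.00242 L/s.

0.0289 ± 0.00242 L/s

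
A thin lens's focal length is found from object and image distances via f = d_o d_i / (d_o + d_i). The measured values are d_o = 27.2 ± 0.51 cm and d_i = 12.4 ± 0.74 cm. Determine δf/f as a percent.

4.14%

∂f/∂d_o = (d_i/(d_o+d_i))² = 0.0981;  ∂f/∂d_i = (d_o/(d_o+d_i))² = 0.472
δf = √((∂f/∂d_o · δd_o)² + (∂f/∂d_i · δd_i)²) = √(0.00250 + 0.122) = 0.353 cm
f = 8.52 cm, so δf/f = 0.353/8.52 = 0.0414.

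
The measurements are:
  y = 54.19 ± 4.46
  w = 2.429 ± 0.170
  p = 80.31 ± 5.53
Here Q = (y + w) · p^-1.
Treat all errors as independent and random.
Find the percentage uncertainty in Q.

Let u = y + w = 56.62. δu = √(δy² + δw²) = √(19.9 + 0.0289) = 4.46, so δu/u = 0.0788.
Q is then a monomial in u, p:
δQ/Q = √((δu/u)² + (-1·δp/p)²) = √(0.00621 + 0.00474) = 0.105

10.5%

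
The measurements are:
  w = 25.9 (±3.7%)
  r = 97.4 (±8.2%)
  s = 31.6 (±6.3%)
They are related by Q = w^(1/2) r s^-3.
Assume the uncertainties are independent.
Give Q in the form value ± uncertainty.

0.0157 ± 0.00325

Relative error in a monomial: (δQ/Q)² = Σ (nᵢ · δxᵢ/xᵢ)².
  (½·δw/w)² = (0.5×0.0370)² = 0.000342;  (1·δr/r)² = (1×0.0820)² = 0.00672;  (-3·δs/s)² = (-3×0.0630)² = 0.0357
δQ/Q = √(0.0428) = 0.207
Q = 0.0157, so δQ = 0.207 × 0.0157 = 0.00325.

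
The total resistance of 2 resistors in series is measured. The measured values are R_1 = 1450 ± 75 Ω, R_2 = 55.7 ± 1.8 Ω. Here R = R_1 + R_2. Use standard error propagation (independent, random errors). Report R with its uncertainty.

Absolute uncertainties add in quadrature for a linear combination:
  (δR_1)² = 5620;  (δR_2)² = 3.24
δR = √(5630) = 75.0 Ω
R = 1510 Ω.

1510 ± 75.0 Ω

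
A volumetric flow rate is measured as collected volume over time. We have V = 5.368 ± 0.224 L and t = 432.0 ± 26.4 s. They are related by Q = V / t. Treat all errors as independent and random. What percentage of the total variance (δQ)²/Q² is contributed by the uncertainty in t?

(δQ/Q)² = (1·δV/V)² + (-1·δt/t)²
  V term: (1×0.0417)² = 0.00174
  t term: (-1×0.0611)² = 0.00373
Total = 0.00548. Share from t = 0.00373/0.00548 = 0.682.

68.2%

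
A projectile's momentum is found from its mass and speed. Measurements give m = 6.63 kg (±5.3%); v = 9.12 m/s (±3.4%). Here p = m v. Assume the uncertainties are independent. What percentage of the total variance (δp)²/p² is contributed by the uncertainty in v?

29.2%

(δp/p)² = (1·δm/m)² + (1·δv/v)²
  m term: (1×0.0530)² = 0.00281
  v term: (1×0.0340)² = 0.00116
Total = 0.00396. Share from v = 0.00116/0.00396 = 0.292.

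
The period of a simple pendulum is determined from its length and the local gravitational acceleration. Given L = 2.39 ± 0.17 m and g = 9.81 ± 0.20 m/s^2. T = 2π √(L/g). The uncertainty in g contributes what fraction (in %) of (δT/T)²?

7.59%

(δT/T)² = (½·δL/L)² + (−½·δg/g)²
  L term: (0.5×0.0711)² = 0.00126
  g term: (-0.5×0.0204)² = 0.000104
Total = 0.00137. Share from g = 0.000104/0.00137 = 0.0759.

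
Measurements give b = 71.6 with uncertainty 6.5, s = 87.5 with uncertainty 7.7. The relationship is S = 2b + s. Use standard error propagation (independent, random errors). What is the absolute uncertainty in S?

15.1

Absolute uncertainties add in quadrature for a linear combination:
  (2·δb)² = 169;  (δs)² = 59.3
δS = √(228) = 15.1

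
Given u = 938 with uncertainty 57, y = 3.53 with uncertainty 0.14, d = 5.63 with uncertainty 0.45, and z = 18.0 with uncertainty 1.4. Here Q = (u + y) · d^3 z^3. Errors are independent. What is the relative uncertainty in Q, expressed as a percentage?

34.0%

Let w = u + y = 942. δw = √(δu² + δy²) = √(3250 + 0.0196) = 57.0, so δw/w = 0.0605.
Q is then a monomial in w, d, z:
δQ/Q = √((δw/w)² + (3·δd/d)² + (3·δz/z)²) = √(0.00367 + 0.0575 + 0.0544) = 0.340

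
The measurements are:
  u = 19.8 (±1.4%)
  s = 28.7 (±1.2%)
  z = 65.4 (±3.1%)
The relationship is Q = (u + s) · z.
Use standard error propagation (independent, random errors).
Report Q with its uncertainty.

3170 ± 102

Let w = u + s = 48.5. δw = √(δu² + δs²) = √(0.0768 + 0.119) = 0.442, so δw/w = 0.00912.
Q is then a monomial in w, z:
δQ/Q = √((δw/w)² + (1·δz/z)²) = √(8.31e-05 + 0.000961) = 0.0323
Q = 3170, so δQ = 0.0323 × 3170 = 102.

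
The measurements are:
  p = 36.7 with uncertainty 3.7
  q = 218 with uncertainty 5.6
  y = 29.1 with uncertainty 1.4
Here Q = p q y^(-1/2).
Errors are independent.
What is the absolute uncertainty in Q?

158

Since Q is a product/quotient, work with relative uncertainties:
  (1·δp/p)² = (1×0.101)² = 0.0102;  (1·δq/q)² = (1×0.0257)² = 0.000660;  (−½·δy/y)² = (-0.5×0.0481)² = 0.000579
δQ/Q = √(0.0114) = 0.107
Q = 1480, so δQ = 0.107 × 1480 = 158.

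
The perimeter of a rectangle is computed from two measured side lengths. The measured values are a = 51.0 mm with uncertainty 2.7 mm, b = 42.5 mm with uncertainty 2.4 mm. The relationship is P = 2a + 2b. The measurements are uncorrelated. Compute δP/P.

0.0386

Sums and differences: (δP)² = Σ (cᵢ δxᵢ)².
  (2·δa)² = 29.2;  (2·δb)² = 23.0
δP = √(52.2) = 7.22 mm
P = 187 mm, so δP/P = 7.22/187 = 0.0386.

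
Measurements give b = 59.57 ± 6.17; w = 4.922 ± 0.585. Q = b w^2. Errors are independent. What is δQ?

374

Relative error in a monomial: (δQ/Q)² = Σ (nᵢ · δxᵢ/xᵢ)².
  (1·δb/b)² = (1×0.104)² = 0.0107;  (2·δw/w)² = (2×0.119)² = 0.0565
δQ/Q = √(0.0672) = 0.259
Q = 1443, so δQ = 0.259 × 1443 = 374.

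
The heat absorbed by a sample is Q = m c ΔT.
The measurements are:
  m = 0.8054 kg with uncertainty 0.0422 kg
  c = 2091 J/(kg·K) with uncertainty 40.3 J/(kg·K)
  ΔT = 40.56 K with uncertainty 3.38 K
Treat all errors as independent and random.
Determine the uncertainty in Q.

Relative error in a monomial: (δQ/Q)² = Σ (nᵢ · δxᵢ/xᵢ)².
  (1·δm/m)² = (1×0.0524)² = 0.00275;  (1·δc/c)² = (1×0.0193)² = 0.000371;  (1·δΔT/ΔT)² = (1×0.0833)² = 0.00694
δQ/Q = √(0.0101) = 0.100
Q = 68310 J, so δQ = 0.100 × 68310 = 6850 J.

6850 J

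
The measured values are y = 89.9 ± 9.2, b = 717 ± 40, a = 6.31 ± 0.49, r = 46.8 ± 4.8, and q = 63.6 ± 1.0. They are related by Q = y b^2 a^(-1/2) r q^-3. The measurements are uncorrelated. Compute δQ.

645

Q is a product of powers, so relative uncertainties combine in quadrature:
  (1·δy/y)² = (1×0.102)² = 0.0105;  (2·δb/b)² = (2×0.0558)² = 0.0124;  (−½·δa/a)² = (-0.5×0.0777)² = 0.00151;  (1·δr/r)² = (1×0.103)² = 0.0105;  (-3·δq/q)² = (-3×0.0157)² = 0.00222
δQ/Q = √(0.0372) = 0.193
Q = 3350, so δQ = 0.193 × 3350 = 645.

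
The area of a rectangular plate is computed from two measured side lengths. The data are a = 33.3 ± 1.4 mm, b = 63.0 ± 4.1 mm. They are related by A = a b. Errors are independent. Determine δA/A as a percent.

7.75%

A is a product of powers, so relative uncertainties combine in quadrature:
  (1·δa/a)² = (1×0.0420)² = 0.00177;  (1·δb/b)² = (1×0.0651)² = 0.00424
δA/A = √(0.00600) = 0.0775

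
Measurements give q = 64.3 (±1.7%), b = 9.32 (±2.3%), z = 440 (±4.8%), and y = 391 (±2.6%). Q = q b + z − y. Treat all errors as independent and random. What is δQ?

Let p = q·b = 599. δp/p = √((1·δq/q)² + (1·δb/b)²) = √(0.000289 + 0.000529) = 0.0286, so δp = 17.1.
Q = p + z − y: δQ = √(δp² + δz² + δy²) = √(294 + 446 + 103) = 29.0

29.0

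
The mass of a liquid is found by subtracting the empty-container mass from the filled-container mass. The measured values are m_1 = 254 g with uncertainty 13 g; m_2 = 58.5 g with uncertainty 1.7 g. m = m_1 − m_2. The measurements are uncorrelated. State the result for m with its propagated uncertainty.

196 ± 13.1 g

Sums and differences: (δm)² = Σ (cᵢ δxᵢ)².
  (δm_1)² = 169;  (δm_2)² = 2.89
δm = √(172) = 13.1 g
m = 196 g.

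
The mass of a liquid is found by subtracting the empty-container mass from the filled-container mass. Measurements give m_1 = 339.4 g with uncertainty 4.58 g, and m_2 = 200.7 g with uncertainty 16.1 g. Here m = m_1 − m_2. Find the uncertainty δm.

Each term contributes (cᵢ δxᵢ)² to (δm)²:
  (δm_1)² = 21.0;  (δm_2)² = 259
δm = √(280) = 16.7 g

16.7 g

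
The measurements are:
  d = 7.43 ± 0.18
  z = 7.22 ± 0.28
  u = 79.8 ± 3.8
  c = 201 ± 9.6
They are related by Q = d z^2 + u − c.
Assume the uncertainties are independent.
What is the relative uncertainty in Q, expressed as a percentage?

Let p = d·z^2 = 387. δp/p = √((1·δd/d)² + (2·δz/z)²) = √(0.000587 + 0.00602) = 0.0813, so δp = 31.5.
Q = p + u − c: δQ = √(δp² + δu² + δc²) = √(991 + 14.4 + 92.2) = 33.1
Q = 266, so δQ/Q = 33.1/266 = 0.124.

12.4%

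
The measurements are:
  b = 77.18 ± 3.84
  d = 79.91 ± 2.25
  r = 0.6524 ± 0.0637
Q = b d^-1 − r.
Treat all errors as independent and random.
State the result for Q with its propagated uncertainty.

Let p = b·d^-1 = 0.9658. δp/p = √((1·δb/b)² + (-1·δd/d)²) = √(0.00248 + 0.000793) = 0.0572, so δp = 0.0552.
Q = p − r: δQ = √(δp² + δr²) = √(0.00305 + 0.00406) = 0.0843
Q = 0.3134.

0.3134 ± 0.0843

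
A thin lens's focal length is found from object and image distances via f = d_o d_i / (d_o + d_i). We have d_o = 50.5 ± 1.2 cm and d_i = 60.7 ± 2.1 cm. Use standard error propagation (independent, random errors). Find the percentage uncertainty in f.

2.04%

∂f/∂d_o = (d_i/(d_o+d_i))² = 0.298;  ∂f/∂d_i = (d_o/(d_o+d_i))² = 0.206
δf = √((∂f/∂d_o · δd_o)² + (∂f/∂d_i · δd_i)²) = √(0.128 + 0.188) = 0.562 cm
f = 27.6 cm, so δf/f = 0.562/27.6 = 0.0204.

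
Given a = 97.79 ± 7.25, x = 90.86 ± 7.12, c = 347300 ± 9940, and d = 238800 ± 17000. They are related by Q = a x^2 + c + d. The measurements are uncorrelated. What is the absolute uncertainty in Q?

Let p = a·x^2 = 807300. δp/p = √((1·δa/a)² + (2·δx/x)²) = √(0.00550 + 0.0246) = 0.173, so δp = 1.4e+05.
Q = p + c + d: δQ = √(δp² + δc² + δd²) = √(1.96e+10 + 9.88e+07 + 2.89e+08) = 1.41e+05

1.41e+05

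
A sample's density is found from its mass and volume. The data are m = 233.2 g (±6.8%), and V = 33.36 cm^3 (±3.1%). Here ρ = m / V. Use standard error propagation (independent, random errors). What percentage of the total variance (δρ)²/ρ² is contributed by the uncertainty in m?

(δρ/ρ)² = (1·δm/m)² + (-1·δV/V)²
  m term: (1×0.0680)² = 0.00462
  V term: (-1×0.0310)² = 0.000961
Total = 0.00559. Share from m = 0.00462/0.00559 = 0.828.

82.8%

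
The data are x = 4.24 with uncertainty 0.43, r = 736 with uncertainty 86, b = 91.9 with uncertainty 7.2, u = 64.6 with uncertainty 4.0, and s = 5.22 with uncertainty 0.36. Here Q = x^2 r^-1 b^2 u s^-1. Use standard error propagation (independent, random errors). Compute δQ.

Q is a product of powers, so relative uncertainties combine in quadrature:
  (2·δx/x)² = (2×0.101)² = 0.0411;  (-1·δr/r)² = (-1×0.117)² = 0.0137;  (2·δb/b)² = (2×0.0783)² = 0.0246;  (1·δu/u)² = (1×0.0619)² = 0.00383;  (-1·δs/s)² = (-1×0.0690)² = 0.00476
δQ/Q = √(0.0879) = 0.297
Q = 2550, so δQ = 0.297 × 2550 = 757.

757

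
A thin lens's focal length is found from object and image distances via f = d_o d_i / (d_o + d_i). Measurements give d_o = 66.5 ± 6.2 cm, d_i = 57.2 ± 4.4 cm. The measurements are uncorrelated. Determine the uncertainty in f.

∂f/∂d_o = (d_i/(d_o+d_i))² = 0.214;  ∂f/∂d_i = (d_o/(d_o+d_i))² = 0.289
δf = √((∂f/∂d_o · δd_o)² + (∂f/∂d_i · δd_i)²) = √(1.76 + 1.62) = 1.84 cm

1.84 cm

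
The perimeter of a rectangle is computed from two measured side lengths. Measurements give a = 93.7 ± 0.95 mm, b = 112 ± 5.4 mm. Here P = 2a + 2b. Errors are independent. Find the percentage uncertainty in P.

2.67%

P is a linear combination, so absolute uncertainties add in quadrature:
  (2·δa)² = 3.61;  (2·δb)² = 117
δP = √(120) = 11.0 mm
P = 411 mm, so δP/P = 11.0/411 = 0.0267.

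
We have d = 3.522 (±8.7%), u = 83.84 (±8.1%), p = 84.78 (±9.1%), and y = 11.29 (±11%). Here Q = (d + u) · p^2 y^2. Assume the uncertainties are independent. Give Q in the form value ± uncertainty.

Let w = d + u = 87.36. δw = √(δd² + δu²) = √(0.0939 + 46.1) = 6.80, so δw/w = 0.0778.
Q is then a monomial in w, p, y:
δQ/Q = √((δw/w)² + (2·δp/p)² + (2·δy/y)²) = √(0.00605 + 0.0331 + 0.0484) = 0.296
Q = 8.004e+07, so δQ = 0.296 × 8.004e+07 = 2.37e+07.

(8.004 ± 2.37) × 10^7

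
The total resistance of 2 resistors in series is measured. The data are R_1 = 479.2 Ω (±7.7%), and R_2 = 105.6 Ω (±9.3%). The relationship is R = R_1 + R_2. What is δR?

38.2 Ω

Each term contributes (cᵢ δxᵢ)² to (δR)²:
  (δR_1)² = 1360;  (δR_2)² = 96.4
δR = √(1460) = 38.2 Ω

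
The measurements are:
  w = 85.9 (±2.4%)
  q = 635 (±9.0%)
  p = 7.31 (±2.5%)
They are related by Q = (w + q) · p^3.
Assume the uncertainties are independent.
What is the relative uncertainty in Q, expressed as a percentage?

Let u = w + q = 721. δu = √(δw² + δq²) = √(4.25 + 3270) = 57.2, so δu/u = 0.0793.
Q is then a monomial in u, p:
δQ/Q = √((δu/u)² + (3·δp/p)²) = √(0.00629 + 0.00563) = 0.109

10.9%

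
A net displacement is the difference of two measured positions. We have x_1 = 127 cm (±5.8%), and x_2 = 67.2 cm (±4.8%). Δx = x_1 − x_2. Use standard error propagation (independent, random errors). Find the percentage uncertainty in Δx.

For a sum/difference, combine absolute errors in quadrature:
  (δx_1)² = 54.3;  (δx_2)² = 10.4
δΔx = √(64.7) = 8.04 cm
Δx = 59.8 cm, so δΔx/Δx = 8.04/59.8 = 0.134.

13.4%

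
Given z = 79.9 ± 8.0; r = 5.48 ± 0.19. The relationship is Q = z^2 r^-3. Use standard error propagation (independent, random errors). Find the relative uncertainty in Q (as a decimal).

0.226

Relative error in a monomial: (δQ/Q)² = Σ (nᵢ · δxᵢ/xᵢ)².
  (2·δz/z)² = (2×0.100)² = 0.0401;  (-3·δr/r)² = (-3×0.0347)² = 0.0108
δQ/Q = √(0.0509) = 0.226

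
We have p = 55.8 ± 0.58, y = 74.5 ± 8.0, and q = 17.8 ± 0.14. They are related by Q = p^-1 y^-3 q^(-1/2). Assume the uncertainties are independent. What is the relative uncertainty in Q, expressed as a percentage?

Products/powers → add relative errors in quadrature, weighted by exponent:
  (-1·δp/p)² = (-1×0.0104)² = 0.000108;  (-3·δy/y)² = (-3×0.107)² = 0.104;  (−½·δq/q)² = (-0.5×0.00787)² = 1.55e-05
δQ/Q = √(0.104) = 0.322

32.2%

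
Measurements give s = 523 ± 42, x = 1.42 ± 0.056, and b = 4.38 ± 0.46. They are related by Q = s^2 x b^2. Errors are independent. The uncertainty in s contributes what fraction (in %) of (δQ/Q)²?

36.1%

(δQ/Q)² = (2·δs/s)² + (1·δx/x)² + (2·δb/b)²
  s term: (2×0.0803)² = 0.0258
  x term: (1×0.0394)² = 0.00156
  b term: (2×0.105)² = 0.0441
Total = 0.0715. Share from s = 0.0258/0.0715 = 0.361.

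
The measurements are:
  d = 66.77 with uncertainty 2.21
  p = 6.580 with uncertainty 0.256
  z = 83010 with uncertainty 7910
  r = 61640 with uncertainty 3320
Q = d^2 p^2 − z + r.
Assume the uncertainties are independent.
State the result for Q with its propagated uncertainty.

171700 ± 21500

Let w = d^2·p^2 = 193000. δw/w = √((2·δd/d)² + (2·δp/p)²) = √(0.00438 + 0.00605) = 0.102, so δw = 19700.
Q = w − z + r: δQ = √(δw² + δz² + δr²) = √(3.89e+08 + 6.26e+07 + 1.1e+07) = 21500
Q = 171700.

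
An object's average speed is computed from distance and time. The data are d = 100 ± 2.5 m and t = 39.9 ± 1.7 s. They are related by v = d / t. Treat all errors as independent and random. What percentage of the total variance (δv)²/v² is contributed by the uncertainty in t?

(δv/v)² = (1·δd/d)² + (-1·δt/t)²
  d term: (1×0.0250)² = 0.000625
  t term: (-1×0.0426)² = 0.00182
Total = 0.00244. Share from t = 0.00182/0.00244 = 0.744.

74.4%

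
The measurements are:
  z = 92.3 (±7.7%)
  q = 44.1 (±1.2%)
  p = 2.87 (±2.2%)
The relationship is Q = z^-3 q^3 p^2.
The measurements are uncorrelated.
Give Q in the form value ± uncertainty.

Products/powers → add relative errors in quadrature, weighted by exponent:
  (-3·δz/z)² = (-3×0.0770)² = 0.0534;  (3·δq/q)² = (3×0.0120)² = 0.00130;  (2·δp/p)² = (2×0.0220)² = 0.00194
δQ/Q = √(0.0566) = 0.238
Q = 0.898, so δQ = 0.238 × 0.898 = 0.214.

0.898 ± 0.214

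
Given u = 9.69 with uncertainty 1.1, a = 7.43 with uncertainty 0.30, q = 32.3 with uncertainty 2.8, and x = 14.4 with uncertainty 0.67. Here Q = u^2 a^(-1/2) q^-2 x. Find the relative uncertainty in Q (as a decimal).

0.290

Q is a product of powers, so relative uncertainties combine in quadrature:
  (2·δu/u)² = (2×0.114)² = 0.0515;  (−½·δa/a)² = (-0.5×0.0404)² = 0.000408;  (-2·δq/q)² = (-2×0.0867)² = 0.0301;  (1·δx/x)² = (1×0.0465)² = 0.00216
δQ/Q = √(0.0842) = 0.290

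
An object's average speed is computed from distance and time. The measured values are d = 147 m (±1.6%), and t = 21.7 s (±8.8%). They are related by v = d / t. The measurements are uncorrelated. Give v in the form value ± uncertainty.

Relative error in a monomial: (δv/v)² = Σ (nᵢ · δxᵢ/xᵢ)².
  (1·δd/d)² = (1×0.0160)² = 0.000256;  (-1·δt/t)² = (-1×0.0880)² = 0.00774
δv/v = √(0.00800) = 0.0894
v = 6.77 m/s, so δv = 0.0894 × 6.77 = 0.606 m/s.

6.77 ± 0.606 m/s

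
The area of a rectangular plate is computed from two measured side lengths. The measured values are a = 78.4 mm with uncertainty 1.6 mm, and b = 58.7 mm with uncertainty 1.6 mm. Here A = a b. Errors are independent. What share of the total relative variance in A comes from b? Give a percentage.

(δA/A)² = (1·δa/a)² + (1·δb/b)²
  a term: (1×0.0204)² = 0.000416
  b term: (1×0.0273)² = 0.000743
Total = 0.00116. Share from b = 0.000743/0.00116 = 0.641.

64.1%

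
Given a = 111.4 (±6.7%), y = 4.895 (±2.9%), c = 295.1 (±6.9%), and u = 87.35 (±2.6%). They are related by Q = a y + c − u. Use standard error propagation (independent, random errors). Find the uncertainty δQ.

Let p = a·y = 545.3. δp/p = √((1·δa/a)² + (1·δy/y)²) = √(0.00449 + 0.000841) = 0.0730, so δp = 39.8.
Q = p + c − u: δQ = √(δp² + δc² + δu²) = √(1580 + 415 + 5.16) = 44.8

44.8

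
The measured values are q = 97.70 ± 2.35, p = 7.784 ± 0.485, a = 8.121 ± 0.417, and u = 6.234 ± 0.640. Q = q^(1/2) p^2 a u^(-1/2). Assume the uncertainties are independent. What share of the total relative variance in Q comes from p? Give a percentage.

(δQ/Q)² = (½·δq/q)² + (2·δp/p)² + (1·δa/a)² + (−½·δu/u)²
  q term: (0.5×0.0241)² = 0.000145
  p term: (2×0.0623)² = 0.0155
  a term: (1×0.0513)² = 0.00264
  u term: (-0.5×0.103)² = 0.00263
Total = 0.0209. Share from p = 0.0155/0.0209 = 0.741.

74.1%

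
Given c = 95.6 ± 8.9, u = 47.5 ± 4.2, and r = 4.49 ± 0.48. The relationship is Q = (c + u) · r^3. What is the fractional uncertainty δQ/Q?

Let w = c + u = 143. δw = √(δc² + δu²) = √(79.2 + 17.6) = 9.84, so δw/w = 0.0688.
Q is then a monomial in w, r:
δQ/Q = √((δw/w)² + (3·δr/r)²) = √(0.00473 + 0.103) = 0.328

0.328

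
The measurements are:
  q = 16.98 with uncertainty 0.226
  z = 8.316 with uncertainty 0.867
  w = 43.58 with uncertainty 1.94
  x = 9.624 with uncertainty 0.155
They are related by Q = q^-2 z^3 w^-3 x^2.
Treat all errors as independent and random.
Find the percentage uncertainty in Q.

Since Q is a product/quotient, work with relative uncertainties:
  (-2·δq/q)² = (-2×0.0133)² = 0.000709;  (3·δz/z)² = (3×0.104)² = 0.0978;  (-3·δw/w)² = (-3×0.0445)² = 0.0178;  (2·δx/x)² = (2×0.0161)² = 0.00104
δQ/Q = √(0.117) = 0.343

34.3%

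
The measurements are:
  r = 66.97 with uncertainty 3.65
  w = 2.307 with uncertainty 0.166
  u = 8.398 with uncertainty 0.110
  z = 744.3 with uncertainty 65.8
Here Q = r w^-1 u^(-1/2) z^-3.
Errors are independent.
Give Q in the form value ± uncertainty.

For a monomial Q ∝ r, w^-1, u^(-1/2), z^-3, fractional errors add in quadrature:
  (1·δr/r)² = (1×0.0545)² = 0.00297;  (-1·δw/w)² = (-1×0.0720)² = 0.00518;  (−½·δu/u)² = (-0.5×0.0131)² = 4.29e-05;  (-3·δz/z)² = (-3×0.0884)² = 0.0703
δQ/Q = √(0.0785) = 0.280
Q = 2.429e-08, so δQ = 0.280 × 2.429e-08 = 6.81e-09.

(2.429 ± 0.681) × 10^-8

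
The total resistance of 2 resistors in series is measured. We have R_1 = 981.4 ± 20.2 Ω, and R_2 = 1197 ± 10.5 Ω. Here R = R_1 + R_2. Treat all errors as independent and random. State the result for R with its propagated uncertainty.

2178 ± 22.8 Ω

Absolute uncertainties add in quadrature for a linear combination:
  (δR_1)² = 408;  (δR_2)² = 110
δR = √(518) = 22.8 Ω
R = 2178 Ω.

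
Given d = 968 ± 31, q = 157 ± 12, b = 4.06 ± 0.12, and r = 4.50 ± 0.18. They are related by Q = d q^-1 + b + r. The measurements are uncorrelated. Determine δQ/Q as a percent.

Let p = d·q^-1 = 6.17. δp/p = √((1·δd/d)² + (-1·δq/q)²) = √(0.00103 + 0.00584) = 0.0829, so δp = 0.511.
Q = p + b + r: δQ = √(δp² + δb² + δr²) = √(0.261 + 0.0144 + 0.0324) = 0.555
Q = 14.7, so δQ/Q = 0.555/14.7 = 0.0377.

3.77%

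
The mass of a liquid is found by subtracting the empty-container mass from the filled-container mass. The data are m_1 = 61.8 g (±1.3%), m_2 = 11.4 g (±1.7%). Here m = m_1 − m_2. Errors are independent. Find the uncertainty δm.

For a sum/difference, combine absolute errors in quadrature:
  (δm_1)² = 0.645;  (δm_2)² = 0.0376
δm = √(0.683) = 0.826 g

0.826 g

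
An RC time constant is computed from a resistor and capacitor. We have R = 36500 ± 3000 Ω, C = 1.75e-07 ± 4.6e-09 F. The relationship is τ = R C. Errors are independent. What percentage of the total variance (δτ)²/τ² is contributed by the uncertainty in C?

9.28%

(δτ/τ)² = (1·δR/R)² + (1·δC/C)²
  R term: (1×0.0822)² = 0.00676
  C term: (1×0.0263)² = 0.000691
Total = 0.00745. Share from C = 0.000691/0.00745 = 0.0928.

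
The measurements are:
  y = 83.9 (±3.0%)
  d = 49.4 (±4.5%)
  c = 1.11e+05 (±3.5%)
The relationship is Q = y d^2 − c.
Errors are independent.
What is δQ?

Let p = y·d^2 = 2.05e+05. δp/p = √((1·δy/y)² + (2·δd/d)²) = √(0.000900 + 0.00810) = 0.0949, so δp = 19400.
Q = p − c: δQ = √(δp² + δc²) = √(3.77e+08 + 1.51e+07) = 19800

19800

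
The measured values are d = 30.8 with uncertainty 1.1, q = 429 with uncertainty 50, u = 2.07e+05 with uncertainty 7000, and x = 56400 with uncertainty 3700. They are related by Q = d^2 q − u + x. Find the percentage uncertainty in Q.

Let p = d^2·q = 4.07e+05. δp/p = √((2·δd/d)² + (1·δq/q)²) = √(0.00510 + 0.0136) = 0.137, so δp = 55600.
Q = p − u + x: δQ = √(δp² + δu² + δx²) = √(3.09e+09 + 4.9e+07 + 1.37e+07) = 56200
Q = 2.56e+05, so δQ/Q = 56200/2.56e+05 = 0.219.

21.9%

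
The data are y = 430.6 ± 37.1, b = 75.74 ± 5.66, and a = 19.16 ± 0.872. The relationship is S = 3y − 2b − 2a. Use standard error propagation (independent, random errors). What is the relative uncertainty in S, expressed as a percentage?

10.2%

S is a linear combination, so absolute uncertainties add in quadrature:
  (3·δy)² = 12400;  (2·δb)² = 128;  (2·δa)² = 3.04
δS = √(12500) = 112
S = 1102, so δS/S = 112/1102 = 0.102.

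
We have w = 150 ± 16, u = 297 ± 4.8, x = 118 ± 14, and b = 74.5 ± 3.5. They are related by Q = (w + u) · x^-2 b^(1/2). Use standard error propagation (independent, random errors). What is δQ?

0.0669

Let h = w + u = 447. δh = √(δw² + δu²) = √(256 + 23.0) = 16.7, so δh/h = 0.0374.
Q is then a monomial in h, x, b:
δQ/Q = √((δh/h)² + (-2·δx/x)² + (½·δb/b)²) = √(0.00140 + 0.0563 + 0.000552) = 0.241
Q = 0.277, so δQ = 0.241 × 0.277 = 0.0669.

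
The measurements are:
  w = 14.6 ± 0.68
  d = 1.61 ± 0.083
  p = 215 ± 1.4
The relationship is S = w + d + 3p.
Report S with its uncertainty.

661 ± 4.26

S is a linear combination, so absolute uncertainties add in quadrature:
  (δw)² = 0.462;  (δd)² = 0.00689;  (3·δp)² = 17.6
δS = √(18.1) = 4.26
S = 661.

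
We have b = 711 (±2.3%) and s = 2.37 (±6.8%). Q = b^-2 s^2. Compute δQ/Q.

Each factor contributes (exponent × relative error)² to (δQ/Q)²:
  (-2·δb/b)² = (-2×0.0230)² = 0.00212;  (2·δs/s)² = (2×0.0680)² = 0.0185
δQ/Q = √(0.0206) = 0.144

0.144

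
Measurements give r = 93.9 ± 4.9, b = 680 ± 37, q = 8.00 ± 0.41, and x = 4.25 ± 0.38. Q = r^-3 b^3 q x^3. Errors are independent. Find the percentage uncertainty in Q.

35.5%

For a monomial Q ∝ r^-3, b^3, q, x^3, fractional errors add in quadrature:
  (-3·δr/r)² = (-3×0.0522)² = 0.0245;  (3·δb/b)² = (3×0.0544)² = 0.0266;  (1·δq/q)² = (1×0.0512)² = 0.00263;  (3·δx/x)² = (3×0.0894)² = 0.0720
δQ/Q = √(0.126) = 0.355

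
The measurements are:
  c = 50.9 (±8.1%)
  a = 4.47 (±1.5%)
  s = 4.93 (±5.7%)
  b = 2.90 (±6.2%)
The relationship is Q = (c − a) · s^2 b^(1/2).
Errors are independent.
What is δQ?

284

Let u = c − a = 46.4. δu = √(δc² + δa²) = √(17.0 + 0.00450) = 4.12, so δu/u = 0.0888.
Q is then a monomial in u, s, b:
δQ/Q = √((δu/u)² + (2·δs/s)² + (½·δb/b)²) = √(0.00789 + 0.0130 + 0.000961) = 0.148
Q = 1920, so δQ = 0.148 × 1920 = 284.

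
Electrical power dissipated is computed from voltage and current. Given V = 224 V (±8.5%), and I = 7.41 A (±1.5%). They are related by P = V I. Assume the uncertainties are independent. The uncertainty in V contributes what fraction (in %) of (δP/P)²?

97.0%

(δP/P)² = (1·δV/V)² + (1·δI/I)²
  V term: (1×0.0850)² = 0.00723
  I term: (1×0.0150)² = 0.000225
Total = 0.00745. Share from V = 0.00723/0.00745 = 0.970.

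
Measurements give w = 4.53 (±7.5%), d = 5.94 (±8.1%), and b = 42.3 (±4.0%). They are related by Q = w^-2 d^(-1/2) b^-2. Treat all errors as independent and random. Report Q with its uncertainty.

Relative error in a monomial: (δQ/Q)² = Σ (nᵢ · δxᵢ/xᵢ)².
  (-2·δw/w)² = (-2×0.0750)² = 0.0225;  (−½·δd/d)² = (-0.5×0.0810)² = 0.00164;  (-2·δb/b)² = (-2×0.0400)² = 0.00640
δQ/Q = √(0.0305) = 0.175
Q = 1.12e-05, so δQ = 0.175 × 1.12e-05 = 1.95e-06.

(1.12 ± 0.195) × 10^-5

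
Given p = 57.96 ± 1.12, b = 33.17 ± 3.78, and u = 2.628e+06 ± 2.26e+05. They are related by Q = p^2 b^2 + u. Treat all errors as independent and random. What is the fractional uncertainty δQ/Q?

Let w = p^2·b^2 = 3.696e+06. δw/w = √((2·δp/p)² + (2·δb/b)²) = √(0.00149 + 0.0519) = 0.231, so δw = 8.54e+05.
Q = w + u: δQ = √(δw² + δu²) = √(7.3e+11 + 5.11e+10) = 8.84e+05
Q = 6.324e+06, so δQ/Q = 8.84e+05/6.324e+06 = 0.140.

0.140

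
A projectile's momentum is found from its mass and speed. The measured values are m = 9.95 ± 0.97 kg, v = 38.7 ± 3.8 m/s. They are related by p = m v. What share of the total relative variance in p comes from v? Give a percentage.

(δp/p)² = (1·δm/m)² + (1·δv/v)²
  m term: (1×0.0975)² = 0.00950
  v term: (1×0.0982)² = 0.00964
Total = 0.0191. Share from v = 0.00964/0.0191 = 0.504.

50.4%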